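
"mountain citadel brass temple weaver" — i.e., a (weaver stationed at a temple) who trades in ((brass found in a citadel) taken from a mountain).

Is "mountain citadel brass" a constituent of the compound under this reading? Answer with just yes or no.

The paraphrase groups the words so that "mountain citadel brass" is one unit: it corresponds to a single parenthesized sub-phrase.
The full structure is [[mountain [citadel brass]] [temple weaver]], in which [mountain citadel brass] is a constituent.

yes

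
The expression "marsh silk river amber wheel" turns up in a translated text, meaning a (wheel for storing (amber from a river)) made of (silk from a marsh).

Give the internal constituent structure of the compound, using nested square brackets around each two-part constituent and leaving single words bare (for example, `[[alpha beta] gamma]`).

Whole compound: head "wheel" (specifically "river amber wheel"), modifier "marsh silk".
Inside "marsh silk": head "silk", modifier "marsh".
Inside "river amber wheel": head "wheel", modifier "river amber".
Inside "river amber": head "amber", modifier "river".
So the structure is [[marsh silk] [[river amber] wheel]].

[[marsh silk] [[river amber] wheel]]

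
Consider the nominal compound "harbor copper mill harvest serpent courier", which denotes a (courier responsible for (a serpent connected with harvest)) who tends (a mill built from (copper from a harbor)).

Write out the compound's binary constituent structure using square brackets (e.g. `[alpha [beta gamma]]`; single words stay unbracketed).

[[[harbor copper] mill] [[harvest serpent] courier]]

At the top level: head "courier" (specifically "harvest serpent courier"); modifier "harbor copper mill".
Inside "harbor copper mill": head "mill", modifier "harbor copper".
Inside "harbor copper": head "copper", modifier "harbor".
Inside "harvest serpent courier": head "courier", modifier "harvest serpent".
Inside "harvest serpent": head "serpent", modifier "harvest".
Putting it together: [[[harbor copper] mill] [[harvest serpent] courier]].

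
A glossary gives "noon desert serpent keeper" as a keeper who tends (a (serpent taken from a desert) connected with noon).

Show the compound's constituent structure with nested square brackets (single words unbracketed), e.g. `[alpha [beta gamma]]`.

[[noon [desert serpent]] keeper]

At the top level: head "keeper"; modifier "noon desert serpent".
Within "noon desert serpent", the head is "serpent" (specifically "desert serpent") and the modifier is "noon".
Within "desert serpent", the head is "serpent" and the modifier is "desert".
Assembled: [[noon [desert serpent]] keeper].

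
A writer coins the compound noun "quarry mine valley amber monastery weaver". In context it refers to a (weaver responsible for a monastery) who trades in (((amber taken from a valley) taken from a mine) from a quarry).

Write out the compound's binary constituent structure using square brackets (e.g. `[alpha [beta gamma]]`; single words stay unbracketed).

Whole compound: head "weaver" (specifically "monastery weaver"), modifier "quarry mine valley amber".
Within "quarry mine valley amber", the head is "amber" (specifically "mine valley amber") and the modifier is "quarry".
Within "mine valley amber", the head is "amber" (specifically "valley amber") and the modifier is "mine".
Within "valley amber", the head is "amber" and the modifier is "valley".
Within "monastery weaver", the head is "weaver" and the modifier is "monastery".
So the structure is [[quarry [mine [valley amber]]] [monastery weaver]].

[[quarry [mine [valley amber]]] [monastery weaver]]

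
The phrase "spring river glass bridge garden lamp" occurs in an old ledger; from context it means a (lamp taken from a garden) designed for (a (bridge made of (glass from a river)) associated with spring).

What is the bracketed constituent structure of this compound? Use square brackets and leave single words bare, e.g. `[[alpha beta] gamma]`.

Overall it is a kind of lamp (specifically "garden lamp"); the modifier is "spring river glass bridge".
Within "spring river glass bridge", the head is "bridge" (specifically "river glass bridge") and the modifier is "spring".
Within "river glass bridge", the head is "bridge" and the modifier is "river glass".
Within "river glass", the head is "glass" and the modifier is "river".
Within "garden lamp", the head is "lamp" and the modifier is "garden".
Putting it together: [[spring [[river glass] bridge]] [garden lamp]].

[[spring [[river glass] bridge]] [garden lamp]]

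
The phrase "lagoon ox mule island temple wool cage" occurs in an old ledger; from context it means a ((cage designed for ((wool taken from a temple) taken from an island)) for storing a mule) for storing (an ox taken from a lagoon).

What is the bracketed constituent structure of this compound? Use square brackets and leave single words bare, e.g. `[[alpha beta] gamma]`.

[[lagoon ox] [mule [[island [temple wool]] cage]]]

At the top level: head "cage" (specifically "mule island temple wool cage"); modifier "lagoon ox".
Inside "lagoon ox": head "ox", modifier "lagoon".
Inside "mule island temple wool cage": head "cage" (specifically "island temple wool cage"), modifier "mule".
Inside "island temple wool cage": head "cage", modifier "island temple wool".
Inside "island temple wool": head "wool" (specifically "temple wool"), modifier "island".
Inside "temple wool": head "wool", modifier "temple".
So the structure is [[lagoon ox] [mule [[island [temple wool]] cage]]].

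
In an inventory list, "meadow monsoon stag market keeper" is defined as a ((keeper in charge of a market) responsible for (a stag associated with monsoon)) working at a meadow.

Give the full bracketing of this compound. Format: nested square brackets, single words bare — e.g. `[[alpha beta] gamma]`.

[meadow [[monsoon stag] [market keeper]]]

The outermost head in the paraphrase is "keeper" (specifically "monsoon stag market keeper"), modified by "meadow".
Inside "monsoon stag market keeper": head "keeper" (specifically "market keeper"), modifier "monsoon stag".
Inside "monsoon stag": head "stag", modifier "monsoon".
Inside "market keeper": head "keeper", modifier "market".
So the structure is [meadow [[monsoon stag] [market keeper]]].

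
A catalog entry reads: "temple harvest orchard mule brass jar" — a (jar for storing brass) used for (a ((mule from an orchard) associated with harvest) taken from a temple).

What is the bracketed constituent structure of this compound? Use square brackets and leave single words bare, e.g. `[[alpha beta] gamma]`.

At the top level: head "jar" (specifically "brass jar"); modifier "temple harvest orchard mule".
"temple harvest orchard mule" → head "mule" (specifically "harvest orchard mule"), modifier "temple".
"harvest orchard mule" → head "mule" (specifically "orchard mule"), modifier "harvest".
"orchard mule" → head "mule", modifier "orchard".
"brass jar" → head "jar", modifier "brass".
So the structure is [[temple [harvest [orchard mule]]] [brass jar]].

[[temple [harvest [orchard mule]]] [brass jar]]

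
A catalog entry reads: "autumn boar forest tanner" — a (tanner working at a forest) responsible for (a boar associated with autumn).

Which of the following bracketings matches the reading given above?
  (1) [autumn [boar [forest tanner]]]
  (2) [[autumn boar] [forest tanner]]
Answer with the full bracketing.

[[autumn boar] [forest tanner]]

The paraphrase's head is the "tanner" part ("forest tanner"); its modifier is "autumn boar".
That top-level split, carried through the inner groups, gives [[autumn boar] [forest tanner]].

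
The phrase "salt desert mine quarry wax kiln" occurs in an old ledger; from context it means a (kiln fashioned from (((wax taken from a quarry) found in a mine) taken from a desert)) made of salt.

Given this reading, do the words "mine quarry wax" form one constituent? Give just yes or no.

The paraphrase groups the words so that "mine quarry wax" is one unit: it corresponds to a single parenthesized sub-phrase.
The full structure is [salt [[desert [mine [quarry wax]]] kiln]], in which [mine quarry wax] is a constituent.

yes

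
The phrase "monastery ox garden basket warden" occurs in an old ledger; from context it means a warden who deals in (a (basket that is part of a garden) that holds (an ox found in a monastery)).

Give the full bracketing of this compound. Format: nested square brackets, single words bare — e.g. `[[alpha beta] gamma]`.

At the top level: head "warden"; modifier "monastery ox garden basket".
Inside "monastery ox garden basket": head "basket" (specifically "garden basket"), modifier "monastery ox".
Inside "monastery ox": head "ox", modifier "monastery".
Inside "garden basket": head "basket", modifier "garden".
Putting it together: [[[monastery ox] [garden basket]] warden].

[[[monastery ox] [garden basket]] warden]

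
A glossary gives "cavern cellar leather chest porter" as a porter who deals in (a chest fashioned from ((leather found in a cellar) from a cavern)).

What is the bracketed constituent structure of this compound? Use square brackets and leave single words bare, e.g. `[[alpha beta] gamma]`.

The outermost head in the paraphrase is "porter", modified by "cavern cellar leather chest".
Within "cavern cellar leather chest", the head is "chest" and the modifier is "cavern cellar leather".
Within "cavern cellar leather", the head is "leather" (specifically "cellar leather") and the modifier is "cavern".
Within "cellar leather", the head is "leather" and the modifier is "cellar".
So the structure is [[[cavern [cellar leather]] chest] porter].

[[[cavern [cellar leather]] chest] porter]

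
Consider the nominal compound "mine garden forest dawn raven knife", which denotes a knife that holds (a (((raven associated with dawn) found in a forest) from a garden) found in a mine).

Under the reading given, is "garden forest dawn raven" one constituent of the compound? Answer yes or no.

The paraphrase groups the words so that "garden forest dawn raven" is one unit: it corresponds to a single parenthesized sub-phrase.
The full structure is [[mine [garden [forest [dawn raven]]]] knife], in which [garden forest dawn raven] is a constituent.

yes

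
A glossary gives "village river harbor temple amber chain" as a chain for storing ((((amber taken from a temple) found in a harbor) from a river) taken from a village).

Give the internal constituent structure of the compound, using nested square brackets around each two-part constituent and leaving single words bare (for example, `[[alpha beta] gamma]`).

Overall it is a kind of chain; the modifier is "village river harbor temple amber".
"village river harbor temple amber" → head "amber" (specifically "river harbor temple amber"), modifier "village".
"river harbor temple amber" → head "amber" (specifically "harbor temple amber"), modifier "river".
"harbor temple amber" → head "amber" (specifically "temple amber"), modifier "harbor".
"temple amber" → head "amber", modifier "temple".
So the structure is [[village [river [harbor [temple amber]]]] chain].

[[village [river [harbor [temple amber]]]] chain]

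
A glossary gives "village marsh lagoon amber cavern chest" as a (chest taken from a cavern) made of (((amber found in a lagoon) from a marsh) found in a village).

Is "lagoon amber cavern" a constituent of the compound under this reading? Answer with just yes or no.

The top-level split is [village marsh lagoon amber] [cavern chest]; the full structure is [[village [marsh [lagoon amber]]] [cavern chest]].
"lagoon amber cavern" straddles a constituent boundary, so it is not a single unit.

no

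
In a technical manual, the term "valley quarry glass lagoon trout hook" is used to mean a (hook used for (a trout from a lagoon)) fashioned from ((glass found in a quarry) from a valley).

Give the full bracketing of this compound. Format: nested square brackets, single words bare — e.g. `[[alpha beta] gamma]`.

[[valley [quarry glass]] [[lagoon trout] hook]]

At the top level: head "hook" (specifically "lagoon trout hook"); modifier "valley quarry glass".
Within "valley quarry glass", the head is "glass" (specifically "quarry glass") and the modifier is "valley".
Within "quarry glass", the head is "glass" and the modifier is "quarry".
Within "lagoon trout hook", the head is "hook" and the modifier is "lagoon trout".
Within "lagoon trout", the head is "trout" and the modifier is "lagoon".
Putting it together: [[valley [quarry glass]] [[lagoon trout] hook]].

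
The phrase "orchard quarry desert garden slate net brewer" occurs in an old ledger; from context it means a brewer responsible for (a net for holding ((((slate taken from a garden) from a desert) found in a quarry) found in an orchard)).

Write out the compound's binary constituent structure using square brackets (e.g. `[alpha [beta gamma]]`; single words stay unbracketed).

The outermost head in the paraphrase is "brewer", modified by "orchard quarry desert garden slate net".
Within "orchard quarry desert garden slate net", the head is "net" and the modifier is "orchard quarry desert garden slate".
Within "orchard quarry desert garden slate", the head is "slate" (specifically "quarry desert garden slate") and the modifier is "orchard".
Within "quarry desert garden slate", the head is "slate" (specifically "desert garden slate") and the modifier is "quarry".
Within "desert garden slate", the head is "slate" (specifically "garden slate") and the modifier is "desert".
Within "garden slate", the head is "slate" and the modifier is "garden".
Putting it together: [[[orchard [quarry [desert [garden slate]]]] net] brewer].

[[[orchard [quarry [desert [garden slate]]]] net] brewer]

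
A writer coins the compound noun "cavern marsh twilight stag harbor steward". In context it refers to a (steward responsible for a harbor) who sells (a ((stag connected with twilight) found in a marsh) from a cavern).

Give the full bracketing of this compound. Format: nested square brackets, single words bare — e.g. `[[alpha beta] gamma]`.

The outermost head in the paraphrase is "steward" (specifically "harbor steward"), modified by "cavern marsh twilight stag".
Within "cavern marsh twilight stag", the head is "stag" (specifically "marsh twilight stag") and the modifier is "cavern".
Within "marsh twilight stag", the head is "stag" (specifically "twilight stag") and the modifier is "marsh".
Within "twilight stag", the head is "stag" and the modifier is "twilight".
Within "harbor steward", the head is "steward" and the modifier is "harbor".
Putting it together: [[cavern [marsh [twilight stag]]] [harbor steward]].

[[cavern [marsh [twilight stag]]] [harbor steward]]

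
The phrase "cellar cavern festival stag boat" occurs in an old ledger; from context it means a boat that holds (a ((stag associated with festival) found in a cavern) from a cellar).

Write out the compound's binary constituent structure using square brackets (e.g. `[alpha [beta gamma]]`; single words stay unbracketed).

[[cellar [cavern [festival stag]]] boat]

Overall it is a kind of boat; the modifier is "cellar cavern festival stag".
"cellar cavern festival stag" → head "stag" (specifically "cavern festival stag"), modifier "cellar".
"cavern festival stag" → head "stag" (specifically "festival stag"), modifier "cavern".
"festival stag" → head "stag", modifier "festival".
So the structure is [[cellar [cavern [festival stag]]] boat].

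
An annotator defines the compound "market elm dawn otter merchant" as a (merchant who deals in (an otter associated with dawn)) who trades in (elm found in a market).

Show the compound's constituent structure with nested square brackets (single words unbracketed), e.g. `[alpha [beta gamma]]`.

[[market elm] [[dawn otter] merchant]]

Whole compound: head "merchant" (specifically "dawn otter merchant"), modifier "market elm".
Inside "market elm": head "elm", modifier "market".
Inside "dawn otter merchant": head "merchant", modifier "dawn otter".
Inside "dawn otter": head "otter", modifier "dawn".
Putting it together: [[market elm] [[dawn otter] merchant]].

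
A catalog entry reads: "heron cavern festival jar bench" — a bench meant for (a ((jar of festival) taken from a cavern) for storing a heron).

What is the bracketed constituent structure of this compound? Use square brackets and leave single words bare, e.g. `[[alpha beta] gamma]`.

At the top level: head "bench"; modifier "heron cavern festival jar".
"heron cavern festival jar" → head "jar" (specifically "cavern festival jar"), modifier "heron".
"cavern festival jar" → head "jar" (specifically "festival jar"), modifier "cavern".
"festival jar" → head "jar", modifier "festival".
Putting it together: [[heron [cavern [festival jar]]] bench].

[[heron [cavern [festival jar]]] bench]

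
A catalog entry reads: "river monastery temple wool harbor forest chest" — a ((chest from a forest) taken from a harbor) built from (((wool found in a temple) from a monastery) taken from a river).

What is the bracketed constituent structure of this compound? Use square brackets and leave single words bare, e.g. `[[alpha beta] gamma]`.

[[river [monastery [temple wool]]] [harbor [forest chest]]]

At the top level: head "chest" (specifically "harbor forest chest"); modifier "river monastery temple wool".
Within "river monastery temple wool", the head is "wool" (specifically "monastery temple wool") and the modifier is "river".
Within "monastery temple wool", the head is "wool" (specifically "temple wool") and the modifier is "monastery".
Within "temple wool", the head is "wool" and the modifier is "temple".
Within "harbor forest chest", the head is "chest" (specifically "forest chest") and the modifier is "harbor".
Within "forest chest", the head is "chest" and the modifier is "forest".
Assembled: [[river [monastery [temple wool]]] [harbor [forest chest]]].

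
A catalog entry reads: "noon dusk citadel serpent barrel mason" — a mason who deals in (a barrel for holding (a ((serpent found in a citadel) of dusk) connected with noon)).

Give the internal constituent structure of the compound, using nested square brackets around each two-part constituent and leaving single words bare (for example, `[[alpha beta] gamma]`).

At the top level: head "mason"; modifier "noon dusk citadel serpent barrel".
Inside "noon dusk citadel serpent barrel": head "barrel", modifier "noon dusk citadel serpent".
Inside "noon dusk citadel serpent": head "serpent" (specifically "dusk citadel serpent"), modifier "noon".
Inside "dusk citadel serpent": head "serpent" (specifically "citadel serpent"), modifier "dusk".
Inside "citadel serpent": head "serpent", modifier "citadel".
Assembled: [[[noon [dusk [citadel serpent]]] barrel] mason].

[[[noon [dusk [citadel serpent]]] barrel] mason]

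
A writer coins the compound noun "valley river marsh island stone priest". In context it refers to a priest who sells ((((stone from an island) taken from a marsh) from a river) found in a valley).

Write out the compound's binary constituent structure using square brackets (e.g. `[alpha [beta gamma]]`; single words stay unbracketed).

[[valley [river [marsh [island stone]]]] priest]

Overall it is a kind of priest; the modifier is "valley river marsh island stone".
Inside "valley river marsh island stone": head "stone" (specifically "river marsh island stone"), modifier "valley".
Inside "river marsh island stone": head "stone" (specifically "marsh island stone"), modifier "river".
Inside "marsh island stone": head "stone" (specifically "island stone"), modifier "marsh".
Inside "island stone": head "stone", modifier "island".
Assembled: [[valley [river [marsh [island stone]]]] priest].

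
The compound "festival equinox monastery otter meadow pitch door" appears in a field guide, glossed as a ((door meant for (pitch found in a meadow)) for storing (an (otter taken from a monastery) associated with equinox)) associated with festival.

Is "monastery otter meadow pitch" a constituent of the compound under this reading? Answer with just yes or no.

no

The top-level split is [festival] [equinox monastery otter meadow pitch door]; the full structure is [festival [[equinox [monastery otter]] [[meadow pitch] door]]].
"monastery otter meadow pitch" straddles a constituent boundary, so it is not a single unit.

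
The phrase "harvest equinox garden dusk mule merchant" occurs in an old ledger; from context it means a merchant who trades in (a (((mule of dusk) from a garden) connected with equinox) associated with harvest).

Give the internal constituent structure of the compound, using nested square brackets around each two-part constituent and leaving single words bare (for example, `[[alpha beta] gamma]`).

At the top level: head "merchant"; modifier "harvest equinox garden dusk mule".
Within "harvest equinox garden dusk mule", the head is "mule" (specifically "equinox garden dusk mule") and the modifier is "harvest".
Within "equinox garden dusk mule", the head is "mule" (specifically "garden dusk mule") and the modifier is "equinox".
Within "garden dusk mule", the head is "mule" (specifically "dusk mule") and the modifier is "garden".
Within "dusk mule", the head is "mule" and the modifier is "dusk".
Putting it together: [[harvest [equinox [garden [dusk mule]]]] merchant].

[[harvest [equinox [garden [dusk mule]]]] merchant]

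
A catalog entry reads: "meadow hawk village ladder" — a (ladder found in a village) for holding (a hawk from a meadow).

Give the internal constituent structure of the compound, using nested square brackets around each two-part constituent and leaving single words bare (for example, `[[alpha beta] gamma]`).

Overall it is a kind of ladder (specifically "village ladder"); the modifier is "meadow hawk".
Inside "meadow hawk": head "hawk", modifier "meadow".
Inside "village ladder": head "ladder", modifier "village".
Assembled: [[meadow hawk] [village ladder]].

[[meadow hawk] [village ladder]]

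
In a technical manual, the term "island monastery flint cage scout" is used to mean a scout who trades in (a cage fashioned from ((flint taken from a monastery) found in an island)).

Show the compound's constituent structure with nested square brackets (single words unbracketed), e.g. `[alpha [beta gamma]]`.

The outermost head in the paraphrase is "scout", modified by "island monastery flint cage".
Inside "island monastery flint cage": head "cage", modifier "island monastery flint".
Inside "island monastery flint": head "flint" (specifically "monastery flint"), modifier "island".
Inside "monastery flint": head "flint", modifier "monastery".
Putting it together: [[[island [monastery flint]] cage] scout].

[[[island [monastery flint]] cage] scout]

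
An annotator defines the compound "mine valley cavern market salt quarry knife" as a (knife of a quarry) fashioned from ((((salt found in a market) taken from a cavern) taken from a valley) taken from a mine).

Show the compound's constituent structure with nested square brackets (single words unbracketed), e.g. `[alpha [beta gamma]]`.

The outermost head in the paraphrase is "knife" (specifically "quarry knife"), modified by "mine valley cavern market salt".
"mine valley cavern market salt" → head "salt" (specifically "valley cavern market salt"), modifier "mine".
"valley cavern market salt" → head "salt" (specifically "cavern market salt"), modifier "valley".
"cavern market salt" → head "salt" (specifically "market salt"), modifier "cavern".
"market salt" → head "salt", modifier "market".
"quarry knife" → head "knife", modifier "quarry".
So the structure is [[mine [valley [cavern [market salt]]]] [quarry knife]].

[[mine [valley [cavern [market salt]]]] [quarry knife]]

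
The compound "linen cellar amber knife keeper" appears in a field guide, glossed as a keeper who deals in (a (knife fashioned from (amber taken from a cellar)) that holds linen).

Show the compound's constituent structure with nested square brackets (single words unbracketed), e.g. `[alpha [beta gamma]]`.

The outermost head in the paraphrase is "keeper", modified by "linen cellar amber knife".
"linen cellar amber knife" → head "knife" (specifically "cellar amber knife"), modifier "linen".
"cellar amber knife" → head "knife", modifier "cellar amber".
"cellar amber" → head "amber", modifier "cellar".
So the structure is [[linen [[cellar amber] knife]] keeper].

[[linen [[cellar amber] knife]] keeper]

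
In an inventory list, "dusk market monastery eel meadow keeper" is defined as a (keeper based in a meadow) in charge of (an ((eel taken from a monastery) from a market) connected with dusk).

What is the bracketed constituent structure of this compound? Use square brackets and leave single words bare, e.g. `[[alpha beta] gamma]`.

Overall it is a kind of keeper (specifically "meadow keeper"); the modifier is "dusk market monastery eel".
Within "dusk market monastery eel", the head is "eel" (specifically "market monastery eel") and the modifier is "dusk".
Within "market monastery eel", the head is "eel" (specifically "monastery eel") and the modifier is "market".
Within "monastery eel", the head is "eel" and the modifier is "monastery".
Within "meadow keeper", the head is "keeper" and the modifier is "meadow".
So the structure is [[dusk [market [monastery eel]]] [meadow keeper]].

[[dusk [market [monastery eel]]] [meadow keeper]]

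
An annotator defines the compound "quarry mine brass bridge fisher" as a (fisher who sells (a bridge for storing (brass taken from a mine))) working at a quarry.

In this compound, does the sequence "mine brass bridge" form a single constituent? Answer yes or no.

yes

The paraphrase groups the words so that "mine brass bridge" is one unit: it corresponds to a single parenthesized sub-phrase.
The full structure is [quarry [[[mine brass] bridge] fisher]], in which [mine brass bridge] is a constituent.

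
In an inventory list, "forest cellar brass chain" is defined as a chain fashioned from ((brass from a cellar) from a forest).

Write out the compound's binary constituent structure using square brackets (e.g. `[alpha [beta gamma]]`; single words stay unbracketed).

[[forest [cellar brass]] chain]

Overall it is a kind of chain; the modifier is "forest cellar brass".
Inside "forest cellar brass": head "brass" (specifically "cellar brass"), modifier "forest".
Inside "cellar brass": head "brass", modifier "cellar".
Putting it together: [[forest [cellar brass]] chain].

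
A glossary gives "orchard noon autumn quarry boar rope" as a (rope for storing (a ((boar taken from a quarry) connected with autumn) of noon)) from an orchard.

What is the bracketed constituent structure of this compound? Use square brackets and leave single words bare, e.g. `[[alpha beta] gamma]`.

[orchard [[noon [autumn [quarry boar]]] rope]]

Overall it is a kind of rope (specifically "noon autumn quarry boar rope"); the modifier is "orchard".
Within "noon autumn quarry boar rope", the head is "rope" and the modifier is "noon autumn quarry boar".
Within "noon autumn quarry boar", the head is "boar" (specifically "autumn quarry boar") and the modifier is "noon".
Within "autumn quarry boar", the head is "boar" (specifically "quarry boar") and the modifier is "autumn".
Within "quarry boar", the head is "boar" and the modifier is "quarry".
Putting it together: [orchard [[noon [autumn [quarry boar]]] rope]].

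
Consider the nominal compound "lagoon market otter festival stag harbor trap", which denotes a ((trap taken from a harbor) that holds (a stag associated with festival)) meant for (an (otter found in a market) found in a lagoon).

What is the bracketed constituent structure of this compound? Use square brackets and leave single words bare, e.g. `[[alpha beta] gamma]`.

[[lagoon [market otter]] [[festival stag] [harbor trap]]]

At the top level: head "trap" (specifically "festival stag harbor trap"); modifier "lagoon market otter".
"lagoon market otter" → head "otter" (specifically "market otter"), modifier "lagoon".
"market otter" → head "otter", modifier "market".
"festival stag harbor trap" → head "trap" (specifically "harbor trap"), modifier "festival stag".
"festival stag" → head "stag", modifier "festival".
"harbor trap" → head "trap", modifier "harbor".
Putting it together: [[lagoon [market otter]] [[festival stag] [harbor trap]]].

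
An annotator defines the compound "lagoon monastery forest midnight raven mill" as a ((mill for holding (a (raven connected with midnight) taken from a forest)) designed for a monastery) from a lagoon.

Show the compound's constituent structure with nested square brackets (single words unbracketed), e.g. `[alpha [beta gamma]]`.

[lagoon [monastery [[forest [midnight raven]] mill]]]

The outermost head in the paraphrase is "mill" (specifically "monastery forest midnight raven mill"), modified by "lagoon".
Within "monastery forest midnight raven mill", the head is "mill" (specifically "forest midnight raven mill") and the modifier is "monastery".
Within "forest midnight raven mill", the head is "mill" and the modifier is "forest midnight raven".
Within "forest midnight raven", the head is "raven" (specifically "midnight raven") and the modifier is "forest".
Within "midnight raven", the head is "raven" and the modifier is "midnight".
Putting it together: [lagoon [monastery [[forest [midnight raven]] mill]]].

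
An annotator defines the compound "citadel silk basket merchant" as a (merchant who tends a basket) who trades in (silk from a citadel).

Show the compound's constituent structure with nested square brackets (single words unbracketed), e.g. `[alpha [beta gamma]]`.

The outermost head in the paraphrase is "merchant" (specifically "basket merchant"), modified by "citadel silk".
Within "citadel silk", the head is "silk" and the modifier is "citadel".
Within "basket merchant", the head is "merchant" and the modifier is "basket".
Assembled: [[citadel silk] [basket merchant]].

[[citadel silk] [basket merchant]]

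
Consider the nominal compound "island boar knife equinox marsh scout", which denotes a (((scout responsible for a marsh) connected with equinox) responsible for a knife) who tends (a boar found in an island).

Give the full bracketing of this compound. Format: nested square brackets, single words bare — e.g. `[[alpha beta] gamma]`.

At the top level: head "scout" (specifically "knife equinox marsh scout"); modifier "island boar".
Within "island boar", the head is "boar" and the modifier is "island".
Within "knife equinox marsh scout", the head is "scout" (specifically "equinox marsh scout") and the modifier is "knife".
Within "equinox marsh scout", the head is "scout" (specifically "marsh scout") and the modifier is "equinox".
Within "marsh scout", the head is "scout" and the modifier is "marsh".
So the structure is [[island boar] [knife [equinox [marsh scout]]]].

[[island boar] [knife [equinox [marsh scout]]]]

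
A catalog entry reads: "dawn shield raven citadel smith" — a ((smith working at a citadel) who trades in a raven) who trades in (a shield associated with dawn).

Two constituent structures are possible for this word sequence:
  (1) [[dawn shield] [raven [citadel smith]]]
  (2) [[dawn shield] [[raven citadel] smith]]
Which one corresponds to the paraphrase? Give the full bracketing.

[[dawn shield] [raven [citadel smith]]]

The paraphrase's head is the "smith" part ("raven citadel smith"); its modifier is "dawn shield".
That top-level split, carried through the inner groups, gives [[dawn shield] [raven [citadel smith]]].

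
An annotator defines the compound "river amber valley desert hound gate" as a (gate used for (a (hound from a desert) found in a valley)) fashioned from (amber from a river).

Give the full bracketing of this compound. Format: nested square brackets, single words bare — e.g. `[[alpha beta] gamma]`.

At the top level: head "gate" (specifically "valley desert hound gate"); modifier "river amber".
"river amber" → head "amber", modifier "river".
"valley desert hound gate" → head "gate", modifier "valley desert hound".
"valley desert hound" → head "hound" (specifically "desert hound"), modifier "valley".
"desert hound" → head "hound", modifier "desert".
Assembled: [[river amber] [[valley [desert hound]] gate]].

[[river amber] [[valley [desert hound]] gate]]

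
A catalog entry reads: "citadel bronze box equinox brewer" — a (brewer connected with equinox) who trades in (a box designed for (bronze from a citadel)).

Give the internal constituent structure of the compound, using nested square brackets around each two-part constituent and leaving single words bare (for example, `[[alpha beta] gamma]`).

The outermost head in the paraphrase is "brewer" (specifically "equinox brewer"), modified by "citadel bronze box".
Within "citadel bronze box", the head is "box" and the modifier is "citadel bronze".
Within "citadel bronze", the head is "bronze" and the modifier is "citadel".
Within "equinox brewer", the head is "brewer" and the modifier is "equinox".
Putting it together: [[[citadel bronze] box] [equinox brewer]].

[[[citadel bronze] box] [equinox brewer]]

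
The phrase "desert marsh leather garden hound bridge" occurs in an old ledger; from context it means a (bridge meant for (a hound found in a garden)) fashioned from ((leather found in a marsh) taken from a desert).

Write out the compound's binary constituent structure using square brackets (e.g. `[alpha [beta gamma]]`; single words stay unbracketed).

[[desert [marsh leather]] [[garden hound] bridge]]

Whole compound: head "bridge" (specifically "garden hound bridge"), modifier "desert marsh leather".
"desert marsh leather" → head "leather" (specifically "marsh leather"), modifier "desert".
"marsh leather" → head "leather", modifier "marsh".
"garden hound bridge" → head "bridge", modifier "garden hound".
"garden hound" → head "hound", modifier "garden".
Assembled: [[desert [marsh leather]] [[garden hound] bridge]].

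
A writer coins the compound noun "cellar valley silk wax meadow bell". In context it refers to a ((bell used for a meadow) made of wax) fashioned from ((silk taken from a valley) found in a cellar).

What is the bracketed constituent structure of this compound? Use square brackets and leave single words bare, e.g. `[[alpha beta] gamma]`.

Overall it is a kind of bell (specifically "wax meadow bell"); the modifier is "cellar valley silk".
Within "cellar valley silk", the head is "silk" (specifically "valley silk") and the modifier is "cellar".
Within "valley silk", the head is "silk" and the modifier is "valley".
Within "wax meadow bell", the head is "bell" (specifically "meadow bell") and the modifier is "wax".
Within "meadow bell", the head is "bell" and the modifier is "meadow".
So the structure is [[cellar [valley silk]] [wax [meadow bell]]].

[[cellar [valley silk]] [wax [meadow bell]]]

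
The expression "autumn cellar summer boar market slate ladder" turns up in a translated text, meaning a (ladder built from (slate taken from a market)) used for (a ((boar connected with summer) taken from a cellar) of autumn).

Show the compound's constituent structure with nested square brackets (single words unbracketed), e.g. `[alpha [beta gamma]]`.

[[autumn [cellar [summer boar]]] [[market slate] ladder]]

Overall it is a kind of ladder (specifically "market slate ladder"); the modifier is "autumn cellar summer boar".
Inside "autumn cellar summer boar": head "boar" (specifically "cellar summer boar"), modifier "autumn".
Inside "cellar summer boar": head "boar" (specifically "summer boar"), modifier "cellar".
Inside "summer boar": head "boar", modifier "summer".
Inside "market slate ladder": head "ladder", modifier "market slate".
Inside "market slate": head "slate", modifier "market".
So the structure is [[autumn [cellar [summer boar]]] [[market slate] ladder]].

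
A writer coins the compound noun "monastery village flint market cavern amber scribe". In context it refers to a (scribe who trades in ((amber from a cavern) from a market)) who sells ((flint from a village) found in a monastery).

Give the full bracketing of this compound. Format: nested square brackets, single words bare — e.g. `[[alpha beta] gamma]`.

[[monastery [village flint]] [[market [cavern amber]] scribe]]

Whole compound: head "scribe" (specifically "market cavern amber scribe"), modifier "monastery village flint".
Inside "monastery village flint": head "flint" (specifically "village flint"), modifier "monastery".
Inside "village flint": head "flint", modifier "village".
Inside "market cavern amber scribe": head "scribe", modifier "market cavern amber".
Inside "market cavern amber": head "amber" (specifically "cavern amber"), modifier "market".
Inside "cavern amber": head "amber", modifier "cavern".
So the structure is [[monastery [village flint]] [[market [cavern amber]] scribe]].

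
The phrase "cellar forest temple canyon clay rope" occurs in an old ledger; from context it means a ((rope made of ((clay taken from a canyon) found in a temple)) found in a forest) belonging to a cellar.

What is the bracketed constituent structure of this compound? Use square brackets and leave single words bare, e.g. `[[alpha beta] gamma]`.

The outermost head in the paraphrase is "rope" (specifically "forest temple canyon clay rope"), modified by "cellar".
Inside "forest temple canyon clay rope": head "rope" (specifically "temple canyon clay rope"), modifier "forest".
Inside "temple canyon clay rope": head "rope", modifier "temple canyon clay".
Inside "temple canyon clay": head "clay" (specifically "canyon clay"), modifier "temple".
Inside "canyon clay": head "clay", modifier "canyon".
Assembled: [cellar [forest [[temple [canyon clay]] rope]]].

[cellar [forest [[temple [canyon clay]] rope]]]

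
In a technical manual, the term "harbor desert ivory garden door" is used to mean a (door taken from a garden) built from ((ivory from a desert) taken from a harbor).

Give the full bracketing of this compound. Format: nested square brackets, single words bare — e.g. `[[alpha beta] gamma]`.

[[harbor [desert ivory]] [garden door]]

At the top level: head "door" (specifically "garden door"); modifier "harbor desert ivory".
"harbor desert ivory" → head "ivory" (specifically "desert ivory"), modifier "harbor".
"desert ivory" → head "ivory", modifier "desert".
"garden door" → head "door", modifier "garden".
So the structure is [[harbor [desert ivory]] [garden door]].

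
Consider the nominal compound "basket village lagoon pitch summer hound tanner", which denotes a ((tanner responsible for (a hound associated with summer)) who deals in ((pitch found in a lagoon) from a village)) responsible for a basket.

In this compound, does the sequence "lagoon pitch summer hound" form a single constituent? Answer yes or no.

The top-level split is [basket] [village lagoon pitch summer hound tanner]; the full structure is [basket [[village [lagoon pitch]] [[summer hound] tanner]]].
"lagoon pitch summer hound" straddles a constituent boundary, so it is not a single unit.

no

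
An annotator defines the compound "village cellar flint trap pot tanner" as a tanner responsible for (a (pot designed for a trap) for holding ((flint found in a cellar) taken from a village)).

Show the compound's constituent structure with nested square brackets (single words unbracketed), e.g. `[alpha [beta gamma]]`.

Whole compound: head "tanner", modifier "village cellar flint trap pot".
Inside "village cellar flint trap pot": head "pot" (specifically "trap pot"), modifier "village cellar flint".
Inside "village cellar flint": head "flint" (specifically "cellar flint"), modifier "village".
Inside "cellar flint": head "flint", modifier "cellar".
Inside "trap pot": head "pot", modifier "trap".
Putting it together: [[[village [cellar flint]] [trap pot]] tanner].

[[[village [cellar flint]] [trap pot]] tanner]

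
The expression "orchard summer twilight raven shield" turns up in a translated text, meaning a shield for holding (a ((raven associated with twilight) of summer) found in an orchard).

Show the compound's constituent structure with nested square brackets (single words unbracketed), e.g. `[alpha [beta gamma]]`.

The outermost head in the paraphrase is "shield", modified by "orchard summer twilight raven".
"orchard summer twilight raven" → head "raven" (specifically "summer twilight raven"), modifier "orchard".
"summer twilight raven" → head "raven" (specifically "twilight raven"), modifier "summer".
"twilight raven" → head "raven", modifier "twilight".
Putting it together: [[orchard [summer [twilight raven]]] shield].

[[orchard [summer [twilight raven]]] shield]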